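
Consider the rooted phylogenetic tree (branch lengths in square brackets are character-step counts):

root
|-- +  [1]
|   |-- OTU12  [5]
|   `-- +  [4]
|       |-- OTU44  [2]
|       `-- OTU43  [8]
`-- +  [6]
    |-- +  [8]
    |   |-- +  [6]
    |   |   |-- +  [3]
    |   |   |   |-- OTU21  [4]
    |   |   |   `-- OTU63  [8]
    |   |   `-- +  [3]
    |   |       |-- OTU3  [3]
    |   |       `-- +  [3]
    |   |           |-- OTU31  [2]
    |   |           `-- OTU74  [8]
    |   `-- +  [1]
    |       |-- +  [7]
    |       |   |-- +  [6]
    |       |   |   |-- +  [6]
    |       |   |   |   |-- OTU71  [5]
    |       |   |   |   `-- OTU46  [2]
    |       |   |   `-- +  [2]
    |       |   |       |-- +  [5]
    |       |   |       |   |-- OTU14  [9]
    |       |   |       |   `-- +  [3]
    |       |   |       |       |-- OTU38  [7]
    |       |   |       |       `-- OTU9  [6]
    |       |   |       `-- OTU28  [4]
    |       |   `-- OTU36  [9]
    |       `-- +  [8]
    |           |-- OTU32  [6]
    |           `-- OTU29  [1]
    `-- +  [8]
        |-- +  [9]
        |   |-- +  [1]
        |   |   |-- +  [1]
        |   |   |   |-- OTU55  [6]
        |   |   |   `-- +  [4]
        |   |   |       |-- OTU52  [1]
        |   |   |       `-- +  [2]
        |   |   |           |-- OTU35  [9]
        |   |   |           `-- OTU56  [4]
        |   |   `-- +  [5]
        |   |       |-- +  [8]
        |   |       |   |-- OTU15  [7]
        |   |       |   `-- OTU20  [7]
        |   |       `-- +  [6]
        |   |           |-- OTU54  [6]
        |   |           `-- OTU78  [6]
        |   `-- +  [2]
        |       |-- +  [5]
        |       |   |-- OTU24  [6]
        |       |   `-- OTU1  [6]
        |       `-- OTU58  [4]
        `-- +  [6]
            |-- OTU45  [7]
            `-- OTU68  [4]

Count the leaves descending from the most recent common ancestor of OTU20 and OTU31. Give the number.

The MRCA of OTU20 and OTU31 is the node subtending ((((OTU21,OTU63),(OTU3,(OTU31,OTU74))),((((OTU71,OTU46),((OTU14,(OTU38,OTU9)),OTU28)),OTU36),(OTU32,OTU29))),((((OTU55,(OTU52,(OTU35,OTU56))),((OTU15,OTU20),(OTU54,OTU78))),((OTU24,OTU1),OTU58)),(OTU45,OTU68))).
That clade contains 27 terminal taxa: OTU1, OTU14, OTU15, OTU20, OTU21, OTU24, OTU28, OTU29, OTU3, OTU31, OTU32, OTU35, OTU36, OTU38, OTU45, OTU46, OTU52, OTU54, OTU55, OTU56, OTU58, OTU63, OTU68, OTU71, OTU74, OTU78, OTU9.

27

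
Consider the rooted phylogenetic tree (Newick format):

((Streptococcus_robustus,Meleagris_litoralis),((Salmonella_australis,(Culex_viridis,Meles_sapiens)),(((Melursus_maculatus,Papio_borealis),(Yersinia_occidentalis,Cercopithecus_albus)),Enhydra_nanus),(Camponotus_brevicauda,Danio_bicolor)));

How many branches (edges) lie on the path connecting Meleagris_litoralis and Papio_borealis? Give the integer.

The MRCA of Meleagris_litoralis and Papio_borealis is the root of the tree.
From Meleagris_litoralis up to that node: 2 branches. From Papio_borealis up to the same node: 5 branches. Total: 2 + 5 = 7.

7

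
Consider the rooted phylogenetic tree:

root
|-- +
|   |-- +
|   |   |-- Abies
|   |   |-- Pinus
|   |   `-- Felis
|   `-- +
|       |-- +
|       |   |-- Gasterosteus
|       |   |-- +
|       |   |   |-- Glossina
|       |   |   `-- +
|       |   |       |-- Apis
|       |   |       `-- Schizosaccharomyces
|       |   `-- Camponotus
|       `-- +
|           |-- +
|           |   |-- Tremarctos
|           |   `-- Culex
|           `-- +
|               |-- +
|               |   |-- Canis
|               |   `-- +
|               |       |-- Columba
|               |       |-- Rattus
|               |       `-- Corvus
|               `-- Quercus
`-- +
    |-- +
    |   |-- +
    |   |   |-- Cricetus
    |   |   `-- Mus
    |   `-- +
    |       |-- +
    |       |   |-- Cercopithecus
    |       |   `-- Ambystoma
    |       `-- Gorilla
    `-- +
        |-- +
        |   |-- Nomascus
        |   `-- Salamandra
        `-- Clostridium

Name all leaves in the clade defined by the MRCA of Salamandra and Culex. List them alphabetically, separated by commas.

Abies, Ambystoma, Apis, Camponotus, Canis, Cercopithecus, Clostridium, Columba, Corvus, Cricetus, Culex, Felis, Gasterosteus, Glossina, Gorilla, Mus, Nomascus, Pinus, Quercus, Rattus, Salamandra, Schizosaccharomyces, Tremarctos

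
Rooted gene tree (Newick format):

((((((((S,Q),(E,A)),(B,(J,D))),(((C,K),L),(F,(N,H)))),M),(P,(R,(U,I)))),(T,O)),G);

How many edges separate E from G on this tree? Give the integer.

9

The MRCA of E and G is the root of the tree.
From E up to that node: 8 branches. From G up to the same node: 1 branch. Total: 8 + 1 = 9.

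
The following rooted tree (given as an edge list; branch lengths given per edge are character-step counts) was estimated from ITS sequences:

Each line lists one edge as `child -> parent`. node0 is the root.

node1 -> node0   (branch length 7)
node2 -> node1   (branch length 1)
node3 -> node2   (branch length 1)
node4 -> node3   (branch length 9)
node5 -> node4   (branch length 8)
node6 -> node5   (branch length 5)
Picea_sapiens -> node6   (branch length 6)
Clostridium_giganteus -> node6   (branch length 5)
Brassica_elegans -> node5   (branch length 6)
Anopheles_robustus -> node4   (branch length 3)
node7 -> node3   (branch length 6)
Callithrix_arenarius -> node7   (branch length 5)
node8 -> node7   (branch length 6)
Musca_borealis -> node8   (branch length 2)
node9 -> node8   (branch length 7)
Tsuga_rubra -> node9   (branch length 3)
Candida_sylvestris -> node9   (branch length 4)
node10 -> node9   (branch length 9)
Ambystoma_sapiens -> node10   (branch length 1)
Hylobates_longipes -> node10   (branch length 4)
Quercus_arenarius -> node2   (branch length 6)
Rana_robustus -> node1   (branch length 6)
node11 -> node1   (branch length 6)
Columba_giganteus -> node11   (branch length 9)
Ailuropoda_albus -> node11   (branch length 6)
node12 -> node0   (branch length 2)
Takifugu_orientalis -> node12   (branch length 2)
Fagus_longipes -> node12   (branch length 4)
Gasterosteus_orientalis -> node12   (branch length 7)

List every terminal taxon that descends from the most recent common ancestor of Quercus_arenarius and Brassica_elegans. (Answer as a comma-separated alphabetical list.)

Ambystoma_sapiens, Anopheles_robustus, Brassica_elegans, Callithrix_arenarius, Candida_sylvestris, Clostridium_giganteus, Hylobates_longipes, Musca_borealis, Picea_sapiens, Quercus_arenarius, Tsuga_rubra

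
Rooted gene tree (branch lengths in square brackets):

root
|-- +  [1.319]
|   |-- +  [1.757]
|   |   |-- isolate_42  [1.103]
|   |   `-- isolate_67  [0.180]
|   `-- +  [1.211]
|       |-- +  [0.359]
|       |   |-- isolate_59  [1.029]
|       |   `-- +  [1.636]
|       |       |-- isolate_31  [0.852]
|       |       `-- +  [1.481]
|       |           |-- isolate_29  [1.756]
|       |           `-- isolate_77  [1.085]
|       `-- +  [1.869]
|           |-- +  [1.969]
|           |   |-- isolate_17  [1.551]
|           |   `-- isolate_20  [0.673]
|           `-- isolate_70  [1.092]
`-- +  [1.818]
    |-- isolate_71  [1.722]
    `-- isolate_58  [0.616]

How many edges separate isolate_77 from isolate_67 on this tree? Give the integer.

The MRCA of isolate_77 and isolate_67 is the node subtending ((isolate_42,isolate_67),((isolate_59,(isolate_31,(isolate_29,isolate_77))),((isolate_17,isolate_20),isolate_70))).
From isolate_77 up to that node: 5 branches. From isolate_67 up to the same node: 2 branches. Total: 5 + 2 = 7.

7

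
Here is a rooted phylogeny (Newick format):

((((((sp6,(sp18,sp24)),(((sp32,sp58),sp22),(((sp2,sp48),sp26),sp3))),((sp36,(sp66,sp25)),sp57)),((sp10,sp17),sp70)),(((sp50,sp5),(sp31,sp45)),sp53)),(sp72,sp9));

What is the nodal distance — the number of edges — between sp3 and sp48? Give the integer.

4

The MRCA of sp3 and sp48 is the node subtending (((sp2,sp48),sp26),sp3).
From sp3 up to that node: 1 branch. From sp48 up to the same node: 3 branches. Total: 1 + 3 = 4.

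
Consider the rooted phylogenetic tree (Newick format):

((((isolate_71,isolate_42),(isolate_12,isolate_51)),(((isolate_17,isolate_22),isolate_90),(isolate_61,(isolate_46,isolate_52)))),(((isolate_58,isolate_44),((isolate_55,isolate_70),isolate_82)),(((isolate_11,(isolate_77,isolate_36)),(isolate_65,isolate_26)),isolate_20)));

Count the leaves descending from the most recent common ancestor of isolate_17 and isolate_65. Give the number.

The MRCA of isolate_17 and isolate_65 is the root, so the clade is the entire tree.
That clade contains 21 terminal taxa: isolate_11, isolate_12, isolate_17, isolate_20, isolate_22, isolate_26, isolate_36, isolate_42, isolate_44, isolate_46, isolate_51, isolate_52, isolate_55, isolate_58, isolate_61, isolate_65, isolate_70, isolate_71, isolate_77, isolate_82, isolate_90.

21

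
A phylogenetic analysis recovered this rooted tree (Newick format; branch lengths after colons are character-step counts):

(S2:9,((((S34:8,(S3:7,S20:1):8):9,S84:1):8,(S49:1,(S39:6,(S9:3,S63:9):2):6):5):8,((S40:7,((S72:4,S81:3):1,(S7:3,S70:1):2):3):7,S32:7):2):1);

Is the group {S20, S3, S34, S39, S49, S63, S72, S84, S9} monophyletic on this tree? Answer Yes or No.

No

The MRCA of the listed taxa subtends ((((S34,(S3,S20)),S84),(S49,(S39,(S9,S63)))),((S40,((S72,S81),(S7,S70))),S32)).
That clade also contains S32, S40, S7, S70, S81, which are not in the proposed group, so the group is not monophyletic.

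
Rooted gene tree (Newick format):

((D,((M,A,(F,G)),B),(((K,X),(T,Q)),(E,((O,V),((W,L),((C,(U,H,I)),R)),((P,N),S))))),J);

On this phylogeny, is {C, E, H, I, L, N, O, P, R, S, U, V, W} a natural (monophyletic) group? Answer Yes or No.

Yes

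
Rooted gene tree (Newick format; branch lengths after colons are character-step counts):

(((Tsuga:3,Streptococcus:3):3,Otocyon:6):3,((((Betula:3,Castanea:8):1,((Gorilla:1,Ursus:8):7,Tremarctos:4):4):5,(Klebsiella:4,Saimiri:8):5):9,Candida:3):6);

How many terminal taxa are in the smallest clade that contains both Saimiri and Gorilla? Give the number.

7

The MRCA of Saimiri and Gorilla is the node subtending (((Betula,Castanea),((Gorilla,Ursus),Tremarctos)),(Klebsiella,Saimiri)).
That clade contains 7 terminal taxa: Betula, Castanea, Gorilla, Klebsiella, Saimiri, Tremarctos, Ursus.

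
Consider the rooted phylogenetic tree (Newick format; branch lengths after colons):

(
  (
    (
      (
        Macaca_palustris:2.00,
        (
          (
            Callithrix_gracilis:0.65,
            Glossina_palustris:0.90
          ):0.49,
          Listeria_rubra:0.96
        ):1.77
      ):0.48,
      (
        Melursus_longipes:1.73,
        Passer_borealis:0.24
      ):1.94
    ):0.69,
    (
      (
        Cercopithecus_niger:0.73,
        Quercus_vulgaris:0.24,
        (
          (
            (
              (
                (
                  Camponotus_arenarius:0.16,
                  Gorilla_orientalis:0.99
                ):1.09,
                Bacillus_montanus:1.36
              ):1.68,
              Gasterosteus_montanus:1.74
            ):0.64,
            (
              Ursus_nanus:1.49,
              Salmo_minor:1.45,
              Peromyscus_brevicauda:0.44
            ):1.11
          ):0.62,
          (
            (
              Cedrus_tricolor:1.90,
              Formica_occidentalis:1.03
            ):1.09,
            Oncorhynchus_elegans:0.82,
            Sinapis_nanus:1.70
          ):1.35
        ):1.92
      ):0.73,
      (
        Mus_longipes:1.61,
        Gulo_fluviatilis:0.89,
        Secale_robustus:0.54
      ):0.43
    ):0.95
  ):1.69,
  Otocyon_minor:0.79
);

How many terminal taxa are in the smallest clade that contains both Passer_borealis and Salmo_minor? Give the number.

22

The MRCA of Passer_borealis and Salmo_minor is the node subtending (((Macaca_palustris,((Callithrix_gracilis,Glossina_palustris),Listeria_rubra)),(Melursus_longipes,Passer_borealis)),((Cercopithecus_niger,Quercus_vulgaris,(((((Camponotus_arenarius,Gorilla_orientalis),Bacillus_montanus),Gasterosteus_montanus),(Ursus_nanus,Salmo_minor,Peromyscus_brevicauda)),((Cedrus_tricolor,Formica_occidentalis),Oncorhynchus_elegans,Sinapis_nanus))),(Mus_longipes,Gulo_fluviatilis,Secale_robustus))).
That clade contains 22 terminal taxa: Bacillus_montanus, Callithrix_gracilis, Camponotus_arenarius, Cedrus_tricolor, Cercopithecus_niger, Formica_occidentalis, Gasterosteus_montanus, Glossina_palustris, Gorilla_orientalis, Gulo_fluviatilis, Listeria_rubra, Macaca_palustris, Melursus_longipes, Mus_longipes, Oncorhynchus_elegans, Passer_borealis, Peromyscus_brevicauda, Quercus_vulgaris, Salmo_minor, Secale_robustus, Sinapis_nanus, Ursus_nanus.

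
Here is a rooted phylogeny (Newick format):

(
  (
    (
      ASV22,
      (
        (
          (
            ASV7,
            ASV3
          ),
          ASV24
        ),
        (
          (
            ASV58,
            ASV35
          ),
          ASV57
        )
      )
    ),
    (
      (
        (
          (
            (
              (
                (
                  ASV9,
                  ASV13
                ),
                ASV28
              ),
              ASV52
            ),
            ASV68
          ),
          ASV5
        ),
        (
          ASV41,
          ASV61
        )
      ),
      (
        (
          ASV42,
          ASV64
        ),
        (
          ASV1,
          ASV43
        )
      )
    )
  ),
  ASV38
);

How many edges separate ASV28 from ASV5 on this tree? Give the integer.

5

The MRCA of ASV28 and ASV5 is the node subtending (((((ASV9,ASV13),ASV28),ASV52),ASV68),ASV5).
From ASV28 up to that node: 4 branches. From ASV5 up to the same node: 1 branch. Total: 4 + 1 = 5.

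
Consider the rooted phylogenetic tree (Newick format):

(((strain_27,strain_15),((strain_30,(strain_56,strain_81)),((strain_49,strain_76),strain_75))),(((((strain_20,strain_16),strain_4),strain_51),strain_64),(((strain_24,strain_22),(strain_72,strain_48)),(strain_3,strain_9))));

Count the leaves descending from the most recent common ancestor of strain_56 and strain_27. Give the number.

8

The MRCA of strain_56 and strain_27 is the node subtending ((strain_27,strain_15),((strain_30,(strain_56,strain_81)),((strain_49,strain_76),strain_75))).
That clade contains 8 terminal taxa: strain_15, strain_27, strain_30, strain_49, strain_56, strain_75, strain_76, strain_81.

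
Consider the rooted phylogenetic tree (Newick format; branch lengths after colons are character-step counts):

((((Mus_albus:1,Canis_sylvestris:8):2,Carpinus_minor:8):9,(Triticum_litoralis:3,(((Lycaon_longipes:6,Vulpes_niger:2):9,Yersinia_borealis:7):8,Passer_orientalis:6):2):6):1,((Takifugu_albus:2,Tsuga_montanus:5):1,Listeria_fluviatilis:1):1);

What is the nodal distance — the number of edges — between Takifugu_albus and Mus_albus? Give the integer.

7

The MRCA of Takifugu_albus and Mus_albus is the root of the tree.
From Takifugu_albus up to that node: 3 branches. From Mus_albus up to the same node: 4 branches. Total: 3 + 4 = 7.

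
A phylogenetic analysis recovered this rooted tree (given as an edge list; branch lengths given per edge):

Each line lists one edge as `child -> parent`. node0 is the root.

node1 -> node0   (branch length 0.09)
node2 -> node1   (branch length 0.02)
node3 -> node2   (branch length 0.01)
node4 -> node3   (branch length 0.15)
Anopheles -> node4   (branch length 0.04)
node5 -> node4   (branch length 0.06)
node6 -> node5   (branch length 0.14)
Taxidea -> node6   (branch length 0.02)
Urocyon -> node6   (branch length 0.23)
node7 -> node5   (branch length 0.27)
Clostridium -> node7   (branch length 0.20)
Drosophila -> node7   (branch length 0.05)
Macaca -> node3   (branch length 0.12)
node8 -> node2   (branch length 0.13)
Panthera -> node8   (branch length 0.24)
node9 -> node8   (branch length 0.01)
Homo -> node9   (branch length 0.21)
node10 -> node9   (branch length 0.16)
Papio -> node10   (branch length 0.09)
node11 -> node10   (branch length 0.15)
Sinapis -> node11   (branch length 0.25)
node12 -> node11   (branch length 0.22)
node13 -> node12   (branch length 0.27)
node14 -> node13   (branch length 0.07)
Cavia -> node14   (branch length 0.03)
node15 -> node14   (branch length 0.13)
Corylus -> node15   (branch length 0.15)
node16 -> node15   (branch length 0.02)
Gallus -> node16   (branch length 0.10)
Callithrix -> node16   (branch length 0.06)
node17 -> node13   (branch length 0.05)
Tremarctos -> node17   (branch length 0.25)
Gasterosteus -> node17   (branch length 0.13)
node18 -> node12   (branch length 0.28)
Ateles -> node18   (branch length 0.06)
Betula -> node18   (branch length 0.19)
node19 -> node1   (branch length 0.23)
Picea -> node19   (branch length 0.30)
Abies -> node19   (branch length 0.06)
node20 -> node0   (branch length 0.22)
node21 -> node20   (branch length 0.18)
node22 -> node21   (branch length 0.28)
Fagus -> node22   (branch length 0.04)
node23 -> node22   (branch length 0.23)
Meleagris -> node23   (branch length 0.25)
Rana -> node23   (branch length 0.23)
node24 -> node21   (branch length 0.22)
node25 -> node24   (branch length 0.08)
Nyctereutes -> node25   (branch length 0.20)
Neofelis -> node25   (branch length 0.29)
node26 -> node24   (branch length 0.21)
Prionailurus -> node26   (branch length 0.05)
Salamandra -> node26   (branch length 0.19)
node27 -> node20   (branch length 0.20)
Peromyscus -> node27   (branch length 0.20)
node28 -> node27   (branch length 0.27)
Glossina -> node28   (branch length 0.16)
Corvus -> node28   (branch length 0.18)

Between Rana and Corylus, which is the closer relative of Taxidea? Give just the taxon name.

Corylus

The MRCA of Taxidea and Corylus subtends (((Anopheles,((Taxidea,Urocyon),(Clostridium,Drosophila))),Macaca),(Panthera,(Homo,(Papio,(Sinapis,(((Cavia,(Corylus,(Gallus,Callithrix))),(Tremarctos,Gasterosteus)),(Ateles,Betula))))))) (18 taxa).
The MRCA of Taxidea and Rana is the root, subtending the entire tree (30 taxa).
The first is nested inside the second, so Taxidea shares a more recent common ancestor with Corylus.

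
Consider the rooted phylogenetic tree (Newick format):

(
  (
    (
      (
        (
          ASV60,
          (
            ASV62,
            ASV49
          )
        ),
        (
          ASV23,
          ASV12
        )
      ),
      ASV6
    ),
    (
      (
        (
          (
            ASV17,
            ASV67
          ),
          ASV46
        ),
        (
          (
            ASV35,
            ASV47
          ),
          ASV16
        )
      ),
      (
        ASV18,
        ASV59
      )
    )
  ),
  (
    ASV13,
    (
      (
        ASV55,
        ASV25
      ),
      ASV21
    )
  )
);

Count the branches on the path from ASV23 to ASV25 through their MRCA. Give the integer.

9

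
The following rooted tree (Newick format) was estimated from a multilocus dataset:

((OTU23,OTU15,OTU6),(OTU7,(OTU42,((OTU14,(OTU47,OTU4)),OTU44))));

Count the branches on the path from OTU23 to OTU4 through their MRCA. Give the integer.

The MRCA of OTU23 and OTU4 is the root of the tree.
From OTU23 up to that node: 2 branches. From OTU4 up to the same node: 6 branches. Total: 2 + 6 = 8.

8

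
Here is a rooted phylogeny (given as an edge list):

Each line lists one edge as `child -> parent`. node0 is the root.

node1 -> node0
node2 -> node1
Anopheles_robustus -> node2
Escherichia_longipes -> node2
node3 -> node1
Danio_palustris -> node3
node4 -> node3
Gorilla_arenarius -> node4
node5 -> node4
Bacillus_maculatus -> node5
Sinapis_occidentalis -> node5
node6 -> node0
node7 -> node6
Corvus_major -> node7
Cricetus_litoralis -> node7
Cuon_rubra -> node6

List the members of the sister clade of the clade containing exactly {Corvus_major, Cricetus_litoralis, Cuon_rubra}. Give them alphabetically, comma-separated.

The clade containing exactly {Corvus_major, Cricetus_litoralis, Cuon_rubra} attaches directly to the root of the tree.
The other lineage descending from that same node — the sister group — is ((Anopheles_robustus,Escherichia_longipes),(Danio_palustris,(Gorilla_arenarius,(Bacillus_maculatus,Sinapis_occidentalis)))); its 6 tips in alphabetical order are the answer.

Anopheles_robustus, Bacillus_maculatus, Danio_palustris, Escherichia_longipes, Gorilla_arenarius, Sinapis_occidentalis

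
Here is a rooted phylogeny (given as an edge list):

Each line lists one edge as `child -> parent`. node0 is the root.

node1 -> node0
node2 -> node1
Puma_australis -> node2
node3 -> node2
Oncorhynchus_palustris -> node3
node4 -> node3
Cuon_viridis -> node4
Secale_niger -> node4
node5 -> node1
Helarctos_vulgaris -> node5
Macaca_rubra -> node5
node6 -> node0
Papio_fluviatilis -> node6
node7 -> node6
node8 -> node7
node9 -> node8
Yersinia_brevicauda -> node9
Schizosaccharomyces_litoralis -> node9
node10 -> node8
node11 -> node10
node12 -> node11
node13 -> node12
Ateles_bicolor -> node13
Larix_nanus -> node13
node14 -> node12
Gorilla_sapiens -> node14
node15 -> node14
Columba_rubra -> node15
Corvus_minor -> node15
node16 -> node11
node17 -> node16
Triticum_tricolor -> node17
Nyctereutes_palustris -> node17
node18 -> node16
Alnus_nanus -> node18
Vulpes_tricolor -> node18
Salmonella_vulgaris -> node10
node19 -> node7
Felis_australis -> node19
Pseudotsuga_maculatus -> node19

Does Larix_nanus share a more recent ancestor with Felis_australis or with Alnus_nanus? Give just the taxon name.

Alnus_nanus

The MRCA of Larix_nanus and Alnus_nanus subtends (((Ateles_bicolor,Larix_nanus),(Gorilla_sapiens,(Columba_rubra,Corvus_minor))),((Triticum_tricolor,Nyctereutes_palustris),(Alnus_nanus,Vulpes_tricolor))) (9 taxa).
The MRCA of Larix_nanus and Felis_australis subtends (((Yersinia_brevicauda,Schizosaccharomyces_litoralis),((((Ateles_bicolor,Larix_nanus),(Gorilla_sapiens,(Columba_rubra,Corvus_minor))),((Triticum_tricolor,Nyctereutes_palustris),(Alnus_nanus,Vulpes_tricolor))),Salmonella_vulgaris)),(Felis_australis,Pseudotsuga_maculatus)) (14 taxa).
The first is nested inside the second, so Larix_nanus shares a more recent common ancestor with Alnus_nanus.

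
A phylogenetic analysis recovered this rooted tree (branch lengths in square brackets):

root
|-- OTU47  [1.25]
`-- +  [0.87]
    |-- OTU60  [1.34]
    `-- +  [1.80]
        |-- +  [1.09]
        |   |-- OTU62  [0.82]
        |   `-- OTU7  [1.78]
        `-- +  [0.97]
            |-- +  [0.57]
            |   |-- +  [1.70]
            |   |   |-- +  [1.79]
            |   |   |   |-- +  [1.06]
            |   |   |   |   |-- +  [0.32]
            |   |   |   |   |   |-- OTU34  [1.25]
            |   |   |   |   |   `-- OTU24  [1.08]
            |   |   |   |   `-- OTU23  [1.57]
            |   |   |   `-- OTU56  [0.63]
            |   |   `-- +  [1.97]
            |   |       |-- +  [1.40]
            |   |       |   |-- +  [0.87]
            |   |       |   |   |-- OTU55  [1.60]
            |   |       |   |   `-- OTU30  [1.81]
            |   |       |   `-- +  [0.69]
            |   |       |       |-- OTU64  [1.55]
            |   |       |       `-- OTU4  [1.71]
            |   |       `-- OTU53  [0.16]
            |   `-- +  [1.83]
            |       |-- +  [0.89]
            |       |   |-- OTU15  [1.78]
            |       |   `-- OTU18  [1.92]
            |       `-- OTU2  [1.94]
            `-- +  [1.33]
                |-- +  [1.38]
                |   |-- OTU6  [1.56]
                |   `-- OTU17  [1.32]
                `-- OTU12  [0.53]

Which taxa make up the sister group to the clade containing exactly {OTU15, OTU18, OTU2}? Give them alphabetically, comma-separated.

OTU23, OTU24, OTU30, OTU34, OTU4, OTU53, OTU55, OTU56, OTU64

The clade containing exactly {OTU15, OTU18, OTU2} attaches to the tree at the node subtending (((((OTU34,OTU24),OTU23),OTU56),(((OTU55,OTU30),(OTU64,OTU4)),OTU53)),((OTU15,OTU18),OTU2)).
The other lineage descending from that same node — the sister group — is ((((OTU34,OTU24),OTU23),OTU56),(((OTU55,OTU30),(OTU64,OTU4)),OTU53)); its 9 tips in alphabetical order are the answer.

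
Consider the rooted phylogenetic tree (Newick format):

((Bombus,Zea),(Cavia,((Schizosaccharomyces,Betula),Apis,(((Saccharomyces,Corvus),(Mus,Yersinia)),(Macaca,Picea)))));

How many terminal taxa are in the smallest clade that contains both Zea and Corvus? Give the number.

12

The MRCA of Zea and Corvus is the root, so the clade is the entire tree.
That clade contains 12 terminal taxa: Apis, Betula, Bombus, Cavia, Corvus, Macaca, Mus, Picea, Saccharomyces, Schizosaccharomyces, Yersinia, Zea.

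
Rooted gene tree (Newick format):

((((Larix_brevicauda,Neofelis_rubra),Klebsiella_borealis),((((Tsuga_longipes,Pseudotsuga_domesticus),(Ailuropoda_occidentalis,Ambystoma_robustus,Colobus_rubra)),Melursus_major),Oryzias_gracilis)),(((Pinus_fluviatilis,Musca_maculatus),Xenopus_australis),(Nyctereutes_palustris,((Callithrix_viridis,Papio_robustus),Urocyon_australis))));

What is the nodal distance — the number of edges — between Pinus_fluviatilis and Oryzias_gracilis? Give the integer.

7

The MRCA of Pinus_fluviatilis and Oryzias_gracilis is the root of the tree.
From Pinus_fluviatilis up to that node: 4 branches. From Oryzias_gracilis up to the same node: 3 branches. Total: 4 + 3 = 7.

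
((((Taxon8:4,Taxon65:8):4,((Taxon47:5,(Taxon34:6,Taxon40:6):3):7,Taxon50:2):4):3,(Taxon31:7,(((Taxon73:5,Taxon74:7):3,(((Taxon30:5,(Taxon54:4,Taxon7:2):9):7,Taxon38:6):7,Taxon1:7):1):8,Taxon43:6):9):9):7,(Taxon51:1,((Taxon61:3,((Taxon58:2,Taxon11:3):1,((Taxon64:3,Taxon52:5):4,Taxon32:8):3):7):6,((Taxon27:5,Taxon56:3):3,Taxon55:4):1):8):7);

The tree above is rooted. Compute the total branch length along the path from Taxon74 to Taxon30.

30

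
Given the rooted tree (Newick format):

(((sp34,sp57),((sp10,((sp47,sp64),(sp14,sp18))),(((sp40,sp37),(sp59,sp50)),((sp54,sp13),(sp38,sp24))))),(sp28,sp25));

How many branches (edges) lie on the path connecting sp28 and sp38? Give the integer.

8

The MRCA of sp28 and sp38 is the root of the tree.
From sp28 up to that node: 2 branches. From sp38 up to the same node: 6 branches. Total: 2 + 6 = 8.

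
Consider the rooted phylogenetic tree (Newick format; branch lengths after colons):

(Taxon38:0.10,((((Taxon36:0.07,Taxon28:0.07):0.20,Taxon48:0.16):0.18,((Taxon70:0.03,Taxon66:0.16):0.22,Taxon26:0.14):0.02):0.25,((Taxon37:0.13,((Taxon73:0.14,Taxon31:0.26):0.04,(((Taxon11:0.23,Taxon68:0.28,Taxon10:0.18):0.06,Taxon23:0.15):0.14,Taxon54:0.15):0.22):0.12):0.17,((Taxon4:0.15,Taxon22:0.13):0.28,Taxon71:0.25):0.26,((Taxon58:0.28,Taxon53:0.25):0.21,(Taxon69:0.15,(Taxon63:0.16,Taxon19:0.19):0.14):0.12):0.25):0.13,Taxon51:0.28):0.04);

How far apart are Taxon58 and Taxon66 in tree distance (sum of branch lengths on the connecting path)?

The path runs Taxon58 → … → MRCA → … → Taxon66; the MRCA is the node subtending ((((Taxon36,Taxon28),Taxon48),((Taxon70,Taxon66),Taxon26)),((Taxon37,((Taxon73,Taxon31),(((Taxon11,Taxon68,Taxon10),Taxon23),Taxon54))),((Taxon4,Taxon22),Taxon71),((Taxon58,Taxon53),(Taxon69,(Taxon63,Taxon19)))),Taxon51).
Branch lengths along that path: 0.28 + 0.21 + 0.25 + 0.13 + 0.25 + 0.02 + 0.22 + 0.16 = 1.52.

1.52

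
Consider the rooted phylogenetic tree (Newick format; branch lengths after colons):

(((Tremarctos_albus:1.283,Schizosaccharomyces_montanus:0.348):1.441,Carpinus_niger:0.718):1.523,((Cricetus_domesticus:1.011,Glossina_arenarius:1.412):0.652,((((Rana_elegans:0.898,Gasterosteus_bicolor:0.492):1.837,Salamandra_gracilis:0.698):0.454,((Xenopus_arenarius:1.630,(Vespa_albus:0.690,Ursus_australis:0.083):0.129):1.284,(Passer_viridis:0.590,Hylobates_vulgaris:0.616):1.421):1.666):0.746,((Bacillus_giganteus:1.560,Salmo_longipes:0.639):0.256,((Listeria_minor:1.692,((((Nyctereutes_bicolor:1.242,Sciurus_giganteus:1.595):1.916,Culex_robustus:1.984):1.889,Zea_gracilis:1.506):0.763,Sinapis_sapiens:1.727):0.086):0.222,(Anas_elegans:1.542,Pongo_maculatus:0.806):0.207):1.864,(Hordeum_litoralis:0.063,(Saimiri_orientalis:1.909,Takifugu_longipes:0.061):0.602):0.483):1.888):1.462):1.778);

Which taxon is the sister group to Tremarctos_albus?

Schizosaccharomyces_montanus

Tremarctos_albus attaches to the tree at the node subtending (Tremarctos_albus,Schizosaccharomyces_montanus).
The other lineage descending from that same node — the sister group — is the single tip Schizosaccharomyces_montanus.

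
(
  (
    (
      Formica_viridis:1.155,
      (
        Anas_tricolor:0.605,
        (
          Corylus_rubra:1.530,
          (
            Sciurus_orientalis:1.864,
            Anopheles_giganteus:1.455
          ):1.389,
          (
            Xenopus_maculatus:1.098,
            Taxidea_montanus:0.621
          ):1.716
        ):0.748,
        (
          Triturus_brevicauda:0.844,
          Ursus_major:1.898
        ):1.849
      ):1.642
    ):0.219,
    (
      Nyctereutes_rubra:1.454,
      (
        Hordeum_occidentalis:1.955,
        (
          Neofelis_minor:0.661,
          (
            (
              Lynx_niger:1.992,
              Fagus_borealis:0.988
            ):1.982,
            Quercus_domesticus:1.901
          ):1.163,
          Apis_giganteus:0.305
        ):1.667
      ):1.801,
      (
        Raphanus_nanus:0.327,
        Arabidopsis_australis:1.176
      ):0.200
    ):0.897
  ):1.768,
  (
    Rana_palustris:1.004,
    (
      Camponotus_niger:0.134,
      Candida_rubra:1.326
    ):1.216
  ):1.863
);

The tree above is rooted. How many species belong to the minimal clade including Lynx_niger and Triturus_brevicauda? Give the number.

The MRCA of Lynx_niger and Triturus_brevicauda is the node subtending ((Formica_viridis,(Anas_tricolor,(Corylus_rubra,(Sciurus_orientalis,Anopheles_giganteus),(Xenopus_maculatus,Taxidea_montanus)),(Triturus_brevicauda,Ursus_major))),(Nyctereutes_rubra,(Hordeum_occidentalis,(Neofelis_minor,((Lynx_niger,Fagus_borealis),Quercus_domesticus),Apis_giganteus)),(Raphanus_nanus,Arabidopsis_australis))).
That clade contains 18 terminal taxa: Anas_tricolor, Anopheles_giganteus, Apis_giganteus, Arabidopsis_australis, Corylus_rubra, Fagus_borealis, Formica_viridis, Hordeum_occidentalis, Lynx_niger, Neofelis_minor, Nyctereutes_rubra, Quercus_domesticus, Raphanus_nanus, Sciurus_orientalis, Taxidea_montanus, Triturus_brevicauda, Ursus_major, Xenopus_maculatus.

18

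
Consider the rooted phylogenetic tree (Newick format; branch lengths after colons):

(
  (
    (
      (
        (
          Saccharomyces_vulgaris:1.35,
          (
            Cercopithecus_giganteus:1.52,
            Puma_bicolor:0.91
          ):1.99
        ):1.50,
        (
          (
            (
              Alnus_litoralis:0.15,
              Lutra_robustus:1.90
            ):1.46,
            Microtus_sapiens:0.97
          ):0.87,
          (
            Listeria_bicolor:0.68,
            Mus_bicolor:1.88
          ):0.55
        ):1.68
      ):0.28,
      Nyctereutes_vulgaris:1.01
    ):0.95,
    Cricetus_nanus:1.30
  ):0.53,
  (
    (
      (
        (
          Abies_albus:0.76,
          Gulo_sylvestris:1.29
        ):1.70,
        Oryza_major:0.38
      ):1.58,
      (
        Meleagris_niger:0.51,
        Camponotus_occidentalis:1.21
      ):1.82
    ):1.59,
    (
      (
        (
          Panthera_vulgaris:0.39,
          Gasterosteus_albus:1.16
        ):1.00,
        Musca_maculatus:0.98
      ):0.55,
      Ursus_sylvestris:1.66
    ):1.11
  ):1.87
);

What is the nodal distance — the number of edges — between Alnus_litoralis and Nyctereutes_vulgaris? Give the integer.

6

The MRCA of Alnus_litoralis and Nyctereutes_vulgaris is the node subtending (((Saccharomyces_vulgaris,(Cercopithecus_giganteus,Puma_bicolor)),(((Alnus_litoralis,Lutra_robustus),Microtus_sapiens),(Listeria_bicolor,Mus_bicolor))),Nyctereutes_vulgaris).
From Alnus_litoralis up to that node: 5 branches. From Nyctereutes_vulgaris up to the same node: 1 branch. Total: 5 + 1 = 6.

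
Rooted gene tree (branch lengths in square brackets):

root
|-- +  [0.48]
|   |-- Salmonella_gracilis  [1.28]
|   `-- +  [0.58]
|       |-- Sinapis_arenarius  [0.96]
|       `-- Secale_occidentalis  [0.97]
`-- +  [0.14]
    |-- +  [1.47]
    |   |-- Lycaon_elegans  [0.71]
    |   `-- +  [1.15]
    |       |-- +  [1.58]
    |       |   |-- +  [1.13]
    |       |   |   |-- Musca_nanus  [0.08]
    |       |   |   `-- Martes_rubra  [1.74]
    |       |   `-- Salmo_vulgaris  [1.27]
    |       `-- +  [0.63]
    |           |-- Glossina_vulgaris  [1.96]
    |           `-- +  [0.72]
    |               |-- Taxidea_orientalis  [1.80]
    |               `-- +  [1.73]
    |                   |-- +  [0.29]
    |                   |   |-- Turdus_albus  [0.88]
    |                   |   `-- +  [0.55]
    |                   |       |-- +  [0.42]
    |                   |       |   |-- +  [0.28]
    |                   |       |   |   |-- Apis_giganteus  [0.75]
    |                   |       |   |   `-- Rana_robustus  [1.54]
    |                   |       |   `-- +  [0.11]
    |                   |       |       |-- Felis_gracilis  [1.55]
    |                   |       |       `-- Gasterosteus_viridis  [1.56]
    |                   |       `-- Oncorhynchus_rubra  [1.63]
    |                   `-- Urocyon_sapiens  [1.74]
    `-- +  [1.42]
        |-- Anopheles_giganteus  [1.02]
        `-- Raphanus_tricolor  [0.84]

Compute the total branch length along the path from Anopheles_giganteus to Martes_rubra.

The path runs Anopheles_giganteus → … → MRCA → … → Martes_rubra; the MRCA is the node subtending ((Lycaon_elegans,(((Musca_nanus,Martes_rubra),Salmo_vulgaris),(Glossina_vulgaris,(Taxidea_orientalis,((Turdus_albus,(((Apis_giganteus,Rana_robustus),(Felis_gracilis,Gasterosteus_viridis)),Oncorhynchus_rubra)),Urocyon_sapiens))))),(Anopheles_giganteus,Raphanus_tricolor)).
Branch lengths along that path: 1.02 + 1.42 + 1.47 + 1.15 + 1.58 + 1.13 + 1.74 = 9.51.

9.51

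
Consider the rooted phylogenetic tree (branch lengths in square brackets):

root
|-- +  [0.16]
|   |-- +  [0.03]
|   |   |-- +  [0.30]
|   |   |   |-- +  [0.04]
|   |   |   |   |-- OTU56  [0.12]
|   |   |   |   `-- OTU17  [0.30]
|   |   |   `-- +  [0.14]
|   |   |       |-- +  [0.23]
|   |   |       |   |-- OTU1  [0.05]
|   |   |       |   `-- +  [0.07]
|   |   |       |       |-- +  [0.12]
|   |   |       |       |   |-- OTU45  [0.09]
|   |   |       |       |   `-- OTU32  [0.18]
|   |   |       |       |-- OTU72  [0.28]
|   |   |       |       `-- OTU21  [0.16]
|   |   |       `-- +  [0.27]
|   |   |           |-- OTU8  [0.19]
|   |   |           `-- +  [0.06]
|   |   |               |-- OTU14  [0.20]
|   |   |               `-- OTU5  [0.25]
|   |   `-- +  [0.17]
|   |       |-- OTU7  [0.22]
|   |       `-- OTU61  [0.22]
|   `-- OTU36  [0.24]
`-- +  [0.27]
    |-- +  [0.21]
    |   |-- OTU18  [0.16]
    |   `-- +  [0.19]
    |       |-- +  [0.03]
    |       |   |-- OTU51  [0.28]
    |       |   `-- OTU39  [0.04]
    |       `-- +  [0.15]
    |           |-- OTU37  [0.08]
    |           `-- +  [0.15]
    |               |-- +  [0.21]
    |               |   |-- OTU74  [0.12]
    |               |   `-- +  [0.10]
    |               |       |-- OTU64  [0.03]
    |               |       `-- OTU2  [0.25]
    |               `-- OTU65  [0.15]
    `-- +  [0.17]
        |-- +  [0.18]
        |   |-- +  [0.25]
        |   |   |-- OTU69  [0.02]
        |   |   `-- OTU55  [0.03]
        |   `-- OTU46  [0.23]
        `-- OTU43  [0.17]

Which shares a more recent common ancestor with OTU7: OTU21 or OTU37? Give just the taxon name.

The MRCA of OTU7 and OTU21 subtends (((OTU56,OTU17),((OTU1,((OTU45,OTU32),OTU72,OTU21)),(OTU8,(OTU14,OTU5)))),(OTU7,OTU61)) (12 taxa).
The MRCA of OTU7 and OTU37 is the root, subtending the entire tree (25 taxa).
The first is nested inside the second, so OTU7 shares a more recent common ancestor with OTU21.

OTU21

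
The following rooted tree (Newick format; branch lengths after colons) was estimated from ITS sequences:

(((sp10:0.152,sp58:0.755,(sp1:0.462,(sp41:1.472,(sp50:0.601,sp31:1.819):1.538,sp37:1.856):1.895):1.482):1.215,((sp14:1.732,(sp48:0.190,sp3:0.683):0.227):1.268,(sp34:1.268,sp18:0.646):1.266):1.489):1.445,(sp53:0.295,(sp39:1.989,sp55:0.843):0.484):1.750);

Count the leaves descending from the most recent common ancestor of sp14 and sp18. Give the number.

The MRCA of sp14 and sp18 is the node subtending ((sp14,(sp48,sp3)),(sp34,sp18)).
That clade contains 5 terminal taxa: sp14, sp18, sp3, sp34, sp48.

5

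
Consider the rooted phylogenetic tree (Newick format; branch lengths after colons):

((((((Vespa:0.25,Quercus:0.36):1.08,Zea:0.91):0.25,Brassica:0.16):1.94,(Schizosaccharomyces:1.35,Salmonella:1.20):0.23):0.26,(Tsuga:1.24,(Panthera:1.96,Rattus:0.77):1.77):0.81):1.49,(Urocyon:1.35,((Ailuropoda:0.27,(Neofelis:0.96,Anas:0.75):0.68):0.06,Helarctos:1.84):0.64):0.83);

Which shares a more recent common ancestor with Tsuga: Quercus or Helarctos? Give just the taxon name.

The MRCA of Tsuga and Quercus subtends (((((Vespa,Quercus),Zea),Brassica),(Schizosaccharomyces,Salmonella)),(Tsuga,(Panthera,Rattus))) (9 taxa).
The MRCA of Tsuga and Helarctos is the root, subtending the entire tree (14 taxa).
The first is nested inside the second, so Tsuga shares a more recent common ancestor with Quercus.

Quercus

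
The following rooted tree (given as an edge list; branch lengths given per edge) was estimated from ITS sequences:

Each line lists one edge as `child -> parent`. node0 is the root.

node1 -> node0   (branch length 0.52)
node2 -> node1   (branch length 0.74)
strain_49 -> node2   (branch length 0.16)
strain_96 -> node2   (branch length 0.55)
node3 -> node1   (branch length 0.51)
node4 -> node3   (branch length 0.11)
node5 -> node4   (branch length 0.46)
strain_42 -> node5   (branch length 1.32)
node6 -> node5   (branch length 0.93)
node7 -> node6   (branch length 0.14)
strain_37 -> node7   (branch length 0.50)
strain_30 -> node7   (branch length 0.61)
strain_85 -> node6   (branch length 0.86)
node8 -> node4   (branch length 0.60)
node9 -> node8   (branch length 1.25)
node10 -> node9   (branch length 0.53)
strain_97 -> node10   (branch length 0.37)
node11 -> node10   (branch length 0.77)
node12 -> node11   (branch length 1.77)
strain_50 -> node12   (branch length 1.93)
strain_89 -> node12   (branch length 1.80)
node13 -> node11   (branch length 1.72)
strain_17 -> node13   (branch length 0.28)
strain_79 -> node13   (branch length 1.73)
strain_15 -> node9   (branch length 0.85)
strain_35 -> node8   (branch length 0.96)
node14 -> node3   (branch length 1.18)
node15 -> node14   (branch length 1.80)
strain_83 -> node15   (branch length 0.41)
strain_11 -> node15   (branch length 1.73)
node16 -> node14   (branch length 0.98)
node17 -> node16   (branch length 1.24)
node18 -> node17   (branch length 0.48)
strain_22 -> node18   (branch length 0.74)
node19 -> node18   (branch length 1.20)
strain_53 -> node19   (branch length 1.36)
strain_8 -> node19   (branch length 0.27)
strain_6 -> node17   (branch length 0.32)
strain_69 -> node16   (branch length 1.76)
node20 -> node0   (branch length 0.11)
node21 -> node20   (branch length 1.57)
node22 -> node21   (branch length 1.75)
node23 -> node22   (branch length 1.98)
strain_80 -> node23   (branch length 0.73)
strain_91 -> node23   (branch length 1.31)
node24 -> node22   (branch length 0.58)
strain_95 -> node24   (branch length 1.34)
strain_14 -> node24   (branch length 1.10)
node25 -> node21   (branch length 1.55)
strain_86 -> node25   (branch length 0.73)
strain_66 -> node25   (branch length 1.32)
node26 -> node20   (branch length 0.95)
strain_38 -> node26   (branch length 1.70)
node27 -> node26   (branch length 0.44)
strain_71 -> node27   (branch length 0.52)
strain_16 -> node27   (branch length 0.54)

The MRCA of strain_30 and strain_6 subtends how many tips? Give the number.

The MRCA of strain_30 and strain_6 is the node subtending (((strain_42,((strain_37,strain_30),strain_85)),(((strain_97,((strain_50,strain_89),(strain_17,strain_79))),strain_15),strain_35)),((strain_83,strain_11),(((strain_22,(strain_53,strain_8)),strain_6),strain_69))).
That clade contains 18 terminal taxa: strain_11, strain_15, strain_17, strain_22, strain_30, strain_35, strain_37, strain_42, strain_50, strain_53, strain_6, strain_69, strain_79, strain_8, strain_83, strain_85, strain_89, strain_97.

18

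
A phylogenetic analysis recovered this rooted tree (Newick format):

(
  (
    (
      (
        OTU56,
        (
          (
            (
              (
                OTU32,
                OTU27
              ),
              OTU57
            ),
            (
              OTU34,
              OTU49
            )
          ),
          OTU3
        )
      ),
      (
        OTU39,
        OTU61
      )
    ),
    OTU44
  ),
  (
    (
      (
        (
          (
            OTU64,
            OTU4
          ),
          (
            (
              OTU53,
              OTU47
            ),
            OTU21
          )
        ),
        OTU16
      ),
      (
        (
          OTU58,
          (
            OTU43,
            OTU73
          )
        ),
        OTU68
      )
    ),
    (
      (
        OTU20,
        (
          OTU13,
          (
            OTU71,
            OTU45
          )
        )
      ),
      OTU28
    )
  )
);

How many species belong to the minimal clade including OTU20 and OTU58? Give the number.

15

The MRCA of OTU20 and OTU58 is the node subtending (((((OTU64,OTU4),((OTU53,OTU47),OTU21)),OTU16),((OTU58,(OTU43,OTU73)),OTU68)),((OTU20,(OTU13,(OTU71,OTU45))),OTU28)).
That clade contains 15 terminal taxa: OTU13, OTU16, OTU20, OTU21, OTU28, OTU4, OTU43, OTU45, OTU47, OTU53, OTU58, OTU64, OTU68, OTU71, OTU73.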